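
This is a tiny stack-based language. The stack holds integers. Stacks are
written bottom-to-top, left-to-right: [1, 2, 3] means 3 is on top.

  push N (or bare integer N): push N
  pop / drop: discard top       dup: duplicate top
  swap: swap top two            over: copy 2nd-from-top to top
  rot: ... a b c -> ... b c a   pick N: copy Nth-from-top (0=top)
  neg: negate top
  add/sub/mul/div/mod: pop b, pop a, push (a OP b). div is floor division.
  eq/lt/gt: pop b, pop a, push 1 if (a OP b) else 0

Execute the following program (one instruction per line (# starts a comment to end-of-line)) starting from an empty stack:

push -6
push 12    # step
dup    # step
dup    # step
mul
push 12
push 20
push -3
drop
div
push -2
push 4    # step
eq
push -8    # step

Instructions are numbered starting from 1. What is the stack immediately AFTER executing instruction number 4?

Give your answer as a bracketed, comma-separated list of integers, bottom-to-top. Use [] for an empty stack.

Answer: [-6, 12, 12, 12]

Derivation:
Step 1 ('push -6'): [-6]
Step 2 ('push 12'): [-6, 12]
Step 3 ('dup'): [-6, 12, 12]
Step 4 ('dup'): [-6, 12, 12, 12]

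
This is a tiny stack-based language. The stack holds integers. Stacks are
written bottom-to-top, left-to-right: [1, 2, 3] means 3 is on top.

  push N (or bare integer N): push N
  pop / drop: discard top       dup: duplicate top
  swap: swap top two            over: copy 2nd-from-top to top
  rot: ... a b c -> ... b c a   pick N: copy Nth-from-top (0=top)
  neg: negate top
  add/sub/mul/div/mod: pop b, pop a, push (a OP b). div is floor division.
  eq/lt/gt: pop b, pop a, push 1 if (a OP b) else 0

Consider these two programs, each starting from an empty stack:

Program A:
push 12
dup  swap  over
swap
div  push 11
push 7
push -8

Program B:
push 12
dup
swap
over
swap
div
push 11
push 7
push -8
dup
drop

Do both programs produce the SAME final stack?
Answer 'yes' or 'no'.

Program A trace:
  After 'push 12': [12]
  After 'dup': [12, 12]
  After 'swap': [12, 12]
  After 'over': [12, 12, 12]
  After 'swap': [12, 12, 12]
  After 'div': [12, 1]
  After 'push 11': [12, 1, 11]
  After 'push 7': [12, 1, 11, 7]
  After 'push -8': [12, 1, 11, 7, -8]
Program A final stack: [12, 1, 11, 7, -8]

Program B trace:
  After 'push 12': [12]
  After 'dup': [12, 12]
  After 'swap': [12, 12]
  After 'over': [12, 12, 12]
  After 'swap': [12, 12, 12]
  After 'div': [12, 1]
  After 'push 11': [12, 1, 11]
  After 'push 7': [12, 1, 11, 7]
  After 'push -8': [12, 1, 11, 7, -8]
  After 'dup': [12, 1, 11, 7, -8, -8]
  After 'drop': [12, 1, 11, 7, -8]
Program B final stack: [12, 1, 11, 7, -8]
Same: yes

Answer: yes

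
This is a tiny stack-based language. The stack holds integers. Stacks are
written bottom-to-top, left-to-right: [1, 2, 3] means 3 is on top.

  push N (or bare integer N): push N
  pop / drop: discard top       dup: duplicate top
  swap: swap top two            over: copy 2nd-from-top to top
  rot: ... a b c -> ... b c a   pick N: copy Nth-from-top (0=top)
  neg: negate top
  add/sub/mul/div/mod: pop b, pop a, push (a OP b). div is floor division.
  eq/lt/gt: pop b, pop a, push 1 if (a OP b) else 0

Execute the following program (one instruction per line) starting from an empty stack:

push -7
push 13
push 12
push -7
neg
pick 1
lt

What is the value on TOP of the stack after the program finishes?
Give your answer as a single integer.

After 'push -7': [-7]
After 'push 13': [-7, 13]
After 'push 12': [-7, 13, 12]
After 'push -7': [-7, 13, 12, -7]
After 'neg': [-7, 13, 12, 7]
After 'pick 1': [-7, 13, 12, 7, 12]
After 'lt': [-7, 13, 12, 1]

Answer: 1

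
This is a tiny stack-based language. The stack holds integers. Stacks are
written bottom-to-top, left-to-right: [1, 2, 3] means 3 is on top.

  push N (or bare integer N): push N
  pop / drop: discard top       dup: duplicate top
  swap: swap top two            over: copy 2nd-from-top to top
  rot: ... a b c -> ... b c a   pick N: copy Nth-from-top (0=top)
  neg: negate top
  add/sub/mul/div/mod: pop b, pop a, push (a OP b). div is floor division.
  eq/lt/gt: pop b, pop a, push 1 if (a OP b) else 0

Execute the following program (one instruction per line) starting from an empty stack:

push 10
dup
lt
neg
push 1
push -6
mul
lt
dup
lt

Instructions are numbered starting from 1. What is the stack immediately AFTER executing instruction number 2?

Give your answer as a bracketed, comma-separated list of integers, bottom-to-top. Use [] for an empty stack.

Step 1 ('push 10'): [10]
Step 2 ('dup'): [10, 10]

Answer: [10, 10]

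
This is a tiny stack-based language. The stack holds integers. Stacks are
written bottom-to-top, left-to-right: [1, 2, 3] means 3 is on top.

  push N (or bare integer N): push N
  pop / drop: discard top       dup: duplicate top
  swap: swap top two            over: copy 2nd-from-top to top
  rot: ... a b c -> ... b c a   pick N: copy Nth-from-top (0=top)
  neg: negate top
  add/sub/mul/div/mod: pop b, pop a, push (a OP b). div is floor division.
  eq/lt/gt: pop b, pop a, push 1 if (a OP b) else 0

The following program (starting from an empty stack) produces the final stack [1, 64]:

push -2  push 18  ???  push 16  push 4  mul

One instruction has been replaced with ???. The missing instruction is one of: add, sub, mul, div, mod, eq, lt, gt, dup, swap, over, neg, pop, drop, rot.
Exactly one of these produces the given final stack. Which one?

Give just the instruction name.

Answer: lt

Derivation:
Stack before ???: [-2, 18]
Stack after ???:  [1]
The instruction that transforms [-2, 18] -> [1] is: lt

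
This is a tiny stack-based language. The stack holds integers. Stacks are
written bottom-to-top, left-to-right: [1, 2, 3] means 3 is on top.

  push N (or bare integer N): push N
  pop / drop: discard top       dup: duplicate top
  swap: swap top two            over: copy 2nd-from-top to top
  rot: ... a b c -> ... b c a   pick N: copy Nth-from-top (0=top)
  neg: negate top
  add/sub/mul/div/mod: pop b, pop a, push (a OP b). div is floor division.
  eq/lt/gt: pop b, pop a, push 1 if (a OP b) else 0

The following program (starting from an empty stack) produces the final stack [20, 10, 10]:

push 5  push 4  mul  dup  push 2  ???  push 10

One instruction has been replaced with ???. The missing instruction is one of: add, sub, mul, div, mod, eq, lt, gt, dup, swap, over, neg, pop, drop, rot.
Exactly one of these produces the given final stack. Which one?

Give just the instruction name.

Answer: div

Derivation:
Stack before ???: [20, 20, 2]
Stack after ???:  [20, 10]
The instruction that transforms [20, 20, 2] -> [20, 10] is: div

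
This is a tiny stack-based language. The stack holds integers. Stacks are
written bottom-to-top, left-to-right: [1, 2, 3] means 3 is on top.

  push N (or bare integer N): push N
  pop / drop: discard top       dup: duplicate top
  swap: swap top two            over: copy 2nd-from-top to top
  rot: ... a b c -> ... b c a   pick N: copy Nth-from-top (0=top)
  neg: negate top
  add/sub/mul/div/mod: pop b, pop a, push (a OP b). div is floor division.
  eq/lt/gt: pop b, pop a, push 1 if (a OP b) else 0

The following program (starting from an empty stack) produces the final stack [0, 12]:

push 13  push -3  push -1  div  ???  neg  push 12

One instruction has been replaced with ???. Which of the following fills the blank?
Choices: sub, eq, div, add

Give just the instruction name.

Stack before ???: [13, 3]
Stack after ???:  [0]
Checking each choice:
  sub: produces [-10, 12]
  eq: MATCH
  div: produces [-4, 12]
  add: produces [-16, 12]


Answer: eq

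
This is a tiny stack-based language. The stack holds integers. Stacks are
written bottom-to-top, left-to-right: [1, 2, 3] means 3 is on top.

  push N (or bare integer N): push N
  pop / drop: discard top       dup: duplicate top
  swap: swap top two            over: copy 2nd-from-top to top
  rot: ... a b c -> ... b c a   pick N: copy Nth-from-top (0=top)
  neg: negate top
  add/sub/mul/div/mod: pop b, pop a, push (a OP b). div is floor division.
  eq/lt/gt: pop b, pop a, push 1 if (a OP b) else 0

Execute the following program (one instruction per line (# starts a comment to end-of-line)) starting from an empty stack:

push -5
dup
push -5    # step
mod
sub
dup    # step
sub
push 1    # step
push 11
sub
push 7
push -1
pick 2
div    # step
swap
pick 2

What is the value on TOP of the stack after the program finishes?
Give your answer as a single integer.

Answer: -10

Derivation:
After 'push -5': [-5]
After 'dup': [-5, -5]
After 'push -5': [-5, -5, -5]
After 'mod': [-5, 0]
After 'sub': [-5]
After 'dup': [-5, -5]
After 'sub': [0]
After 'push 1': [0, 1]
After 'push 11': [0, 1, 11]
After 'sub': [0, -10]
After 'push 7': [0, -10, 7]
After 'push -1': [0, -10, 7, -1]
After 'pick 2': [0, -10, 7, -1, -10]
After 'div': [0, -10, 7, 0]
After 'swap': [0, -10, 0, 7]
After 'pick 2': [0, -10, 0, 7, -10]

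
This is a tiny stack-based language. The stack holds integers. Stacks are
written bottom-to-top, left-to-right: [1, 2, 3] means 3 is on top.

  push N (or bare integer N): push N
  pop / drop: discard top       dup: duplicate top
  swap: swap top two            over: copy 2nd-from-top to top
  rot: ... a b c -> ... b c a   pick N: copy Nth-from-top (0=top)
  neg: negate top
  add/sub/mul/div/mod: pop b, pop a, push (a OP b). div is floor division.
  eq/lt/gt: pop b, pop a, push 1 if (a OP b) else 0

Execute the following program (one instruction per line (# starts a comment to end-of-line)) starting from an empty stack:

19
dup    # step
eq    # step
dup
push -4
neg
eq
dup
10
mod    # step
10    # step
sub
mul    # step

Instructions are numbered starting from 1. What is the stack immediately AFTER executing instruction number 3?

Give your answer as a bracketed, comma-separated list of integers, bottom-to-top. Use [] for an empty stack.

Answer: [1]

Derivation:
Step 1 ('19'): [19]
Step 2 ('dup'): [19, 19]
Step 3 ('eq'): [1]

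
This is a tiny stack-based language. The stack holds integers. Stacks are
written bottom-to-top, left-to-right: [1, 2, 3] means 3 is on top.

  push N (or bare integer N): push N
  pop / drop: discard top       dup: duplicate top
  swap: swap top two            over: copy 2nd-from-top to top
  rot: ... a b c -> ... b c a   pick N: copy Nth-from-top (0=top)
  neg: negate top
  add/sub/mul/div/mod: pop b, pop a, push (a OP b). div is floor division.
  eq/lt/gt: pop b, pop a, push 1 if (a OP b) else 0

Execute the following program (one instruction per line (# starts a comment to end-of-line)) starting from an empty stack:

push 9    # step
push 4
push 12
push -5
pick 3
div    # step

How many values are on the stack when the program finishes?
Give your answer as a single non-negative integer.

Answer: 4

Derivation:
After 'push 9': stack = [9] (depth 1)
After 'push 4': stack = [9, 4] (depth 2)
After 'push 12': stack = [9, 4, 12] (depth 3)
After 'push -5': stack = [9, 4, 12, -5] (depth 4)
After 'pick 3': stack = [9, 4, 12, -5, 9] (depth 5)
After 'div': stack = [9, 4, 12, -1] (depth 4)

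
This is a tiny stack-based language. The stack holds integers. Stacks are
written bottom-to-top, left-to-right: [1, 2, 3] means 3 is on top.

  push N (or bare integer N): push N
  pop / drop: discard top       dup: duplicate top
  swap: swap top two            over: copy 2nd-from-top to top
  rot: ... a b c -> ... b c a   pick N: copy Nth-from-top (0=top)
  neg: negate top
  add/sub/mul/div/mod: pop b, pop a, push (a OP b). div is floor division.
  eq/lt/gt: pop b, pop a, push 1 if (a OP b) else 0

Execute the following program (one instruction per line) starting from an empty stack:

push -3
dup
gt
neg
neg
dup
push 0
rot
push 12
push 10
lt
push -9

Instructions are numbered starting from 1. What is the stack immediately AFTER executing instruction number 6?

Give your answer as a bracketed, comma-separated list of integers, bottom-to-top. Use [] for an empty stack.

Answer: [0, 0]

Derivation:
Step 1 ('push -3'): [-3]
Step 2 ('dup'): [-3, -3]
Step 3 ('gt'): [0]
Step 4 ('neg'): [0]
Step 5 ('neg'): [0]
Step 6 ('dup'): [0, 0]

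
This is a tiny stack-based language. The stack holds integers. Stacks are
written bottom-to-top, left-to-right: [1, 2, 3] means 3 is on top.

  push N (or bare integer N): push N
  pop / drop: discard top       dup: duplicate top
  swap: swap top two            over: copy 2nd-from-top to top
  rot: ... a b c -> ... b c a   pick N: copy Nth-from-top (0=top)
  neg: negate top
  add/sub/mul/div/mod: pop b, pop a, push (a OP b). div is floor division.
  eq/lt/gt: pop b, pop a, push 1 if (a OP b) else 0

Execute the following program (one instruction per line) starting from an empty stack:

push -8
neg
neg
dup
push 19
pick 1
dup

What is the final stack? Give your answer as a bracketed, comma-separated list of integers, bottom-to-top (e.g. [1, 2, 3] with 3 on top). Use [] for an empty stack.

Answer: [-8, -8, 19, -8, -8]

Derivation:
After 'push -8': [-8]
After 'neg': [8]
After 'neg': [-8]
After 'dup': [-8, -8]
After 'push 19': [-8, -8, 19]
After 'pick 1': [-8, -8, 19, -8]
After 'dup': [-8, -8, 19, -8, -8]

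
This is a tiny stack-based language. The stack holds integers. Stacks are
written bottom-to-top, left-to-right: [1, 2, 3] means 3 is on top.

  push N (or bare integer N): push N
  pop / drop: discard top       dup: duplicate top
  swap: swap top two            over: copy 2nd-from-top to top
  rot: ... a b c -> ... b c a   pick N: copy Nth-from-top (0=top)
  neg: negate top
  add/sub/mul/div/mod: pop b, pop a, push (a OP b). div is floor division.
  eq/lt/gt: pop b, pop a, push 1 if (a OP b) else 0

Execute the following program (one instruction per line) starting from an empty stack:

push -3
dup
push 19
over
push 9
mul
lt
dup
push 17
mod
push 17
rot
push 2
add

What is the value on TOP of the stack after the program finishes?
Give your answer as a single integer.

Answer: 2

Derivation:
After 'push -3': [-3]
After 'dup': [-3, -3]
After 'push 19': [-3, -3, 19]
After 'over': [-3, -3, 19, -3]
After 'push 9': [-3, -3, 19, -3, 9]
After 'mul': [-3, -3, 19, -27]
After 'lt': [-3, -3, 0]
After 'dup': [-3, -3, 0, 0]
After 'push 17': [-3, -3, 0, 0, 17]
After 'mod': [-3, -3, 0, 0]
After 'push 17': [-3, -3, 0, 0, 17]
After 'rot': [-3, -3, 0, 17, 0]
After 'push 2': [-3, -3, 0, 17, 0, 2]
After 'add': [-3, -3, 0, 17, 2]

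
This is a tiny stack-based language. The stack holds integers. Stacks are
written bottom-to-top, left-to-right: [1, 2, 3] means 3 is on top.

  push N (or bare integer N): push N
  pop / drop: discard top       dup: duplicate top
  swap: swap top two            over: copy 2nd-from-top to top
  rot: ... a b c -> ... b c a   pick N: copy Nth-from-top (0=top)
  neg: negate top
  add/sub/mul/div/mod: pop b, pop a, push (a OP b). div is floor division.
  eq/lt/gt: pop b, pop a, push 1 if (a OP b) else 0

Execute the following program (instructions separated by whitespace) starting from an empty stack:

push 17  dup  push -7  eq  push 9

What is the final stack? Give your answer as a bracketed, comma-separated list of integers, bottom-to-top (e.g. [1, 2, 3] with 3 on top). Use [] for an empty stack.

Answer: [17, 0, 9]

Derivation:
After 'push 17': [17]
After 'dup': [17, 17]
After 'push -7': [17, 17, -7]
After 'eq': [17, 0]
After 'push 9': [17, 0, 9]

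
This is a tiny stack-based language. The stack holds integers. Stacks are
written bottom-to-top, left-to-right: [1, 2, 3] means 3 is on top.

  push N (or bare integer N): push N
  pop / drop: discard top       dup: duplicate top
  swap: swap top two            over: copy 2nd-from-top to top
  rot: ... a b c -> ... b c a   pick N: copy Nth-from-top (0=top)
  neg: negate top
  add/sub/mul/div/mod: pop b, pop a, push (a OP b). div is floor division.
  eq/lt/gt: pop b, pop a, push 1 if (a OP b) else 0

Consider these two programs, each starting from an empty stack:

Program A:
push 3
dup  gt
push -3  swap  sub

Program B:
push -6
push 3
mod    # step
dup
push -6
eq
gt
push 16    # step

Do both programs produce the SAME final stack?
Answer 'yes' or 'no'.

Answer: no

Derivation:
Program A trace:
  After 'push 3': [3]
  After 'dup': [3, 3]
  After 'gt': [0]
  After 'push -3': [0, -3]
  After 'swap': [-3, 0]
  After 'sub': [-3]
Program A final stack: [-3]

Program B trace:
  After 'push -6': [-6]
  After 'push 3': [-6, 3]
  After 'mod': [0]
  After 'dup': [0, 0]
  After 'push -6': [0, 0, -6]
  After 'eq': [0, 0]
  After 'gt': [0]
  After 'push 16': [0, 16]
Program B final stack: [0, 16]
Same: no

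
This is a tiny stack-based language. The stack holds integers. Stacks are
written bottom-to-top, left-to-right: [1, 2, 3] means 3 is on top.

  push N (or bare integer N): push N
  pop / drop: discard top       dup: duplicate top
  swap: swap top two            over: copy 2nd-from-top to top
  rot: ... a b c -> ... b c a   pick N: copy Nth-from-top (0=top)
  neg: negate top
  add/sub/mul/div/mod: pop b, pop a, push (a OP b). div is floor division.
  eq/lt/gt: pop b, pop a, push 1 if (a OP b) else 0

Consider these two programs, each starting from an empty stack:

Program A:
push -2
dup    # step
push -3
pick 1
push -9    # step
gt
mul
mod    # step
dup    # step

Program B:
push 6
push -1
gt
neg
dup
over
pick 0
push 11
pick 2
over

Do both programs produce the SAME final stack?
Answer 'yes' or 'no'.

Program A trace:
  After 'push -2': [-2]
  After 'dup': [-2, -2]
  After 'push -3': [-2, -2, -3]
  After 'pick 1': [-2, -2, -3, -2]
  After 'push -9': [-2, -2, -3, -2, -9]
  After 'gt': [-2, -2, -3, 1]
  After 'mul': [-2, -2, -3]
  After 'mod': [-2, -2]
  After 'dup': [-2, -2, -2]
Program A final stack: [-2, -2, -2]

Program B trace:
  After 'push 6': [6]
  After 'push -1': [6, -1]
  After 'gt': [1]
  After 'neg': [-1]
  After 'dup': [-1, -1]
  After 'over': [-1, -1, -1]
  After 'pick 0': [-1, -1, -1, -1]
  After 'push 11': [-1, -1, -1, -1, 11]
  After 'pick 2': [-1, -1, -1, -1, 11, -1]
  After 'over': [-1, -1, -1, -1, 11, -1, 11]
Program B final stack: [-1, -1, -1, -1, 11, -1, 11]
Same: no

Answer: no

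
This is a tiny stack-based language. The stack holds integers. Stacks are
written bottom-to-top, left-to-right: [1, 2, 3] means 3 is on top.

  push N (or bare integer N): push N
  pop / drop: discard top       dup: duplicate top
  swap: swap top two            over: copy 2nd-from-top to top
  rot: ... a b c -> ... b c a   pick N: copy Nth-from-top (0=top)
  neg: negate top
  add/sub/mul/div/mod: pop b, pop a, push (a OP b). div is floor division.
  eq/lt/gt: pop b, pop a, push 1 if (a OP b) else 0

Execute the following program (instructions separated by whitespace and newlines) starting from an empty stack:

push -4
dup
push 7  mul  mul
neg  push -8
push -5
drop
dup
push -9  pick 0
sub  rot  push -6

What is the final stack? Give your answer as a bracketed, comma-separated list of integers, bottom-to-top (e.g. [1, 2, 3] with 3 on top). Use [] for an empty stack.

Answer: [-112, -8, 0, -8, -6]

Derivation:
After 'push -4': [-4]
After 'dup': [-4, -4]
After 'push 7': [-4, -4, 7]
After 'mul': [-4, -28]
After 'mul': [112]
After 'neg': [-112]
After 'push -8': [-112, -8]
After 'push -5': [-112, -8, -5]
After 'drop': [-112, -8]
After 'dup': [-112, -8, -8]
After 'push -9': [-112, -8, -8, -9]
After 'pick 0': [-112, -8, -8, -9, -9]
After 'sub': [-112, -8, -8, 0]
After 'rot': [-112, -8, 0, -8]
After 'push -6': [-112, -8, 0, -8, -6]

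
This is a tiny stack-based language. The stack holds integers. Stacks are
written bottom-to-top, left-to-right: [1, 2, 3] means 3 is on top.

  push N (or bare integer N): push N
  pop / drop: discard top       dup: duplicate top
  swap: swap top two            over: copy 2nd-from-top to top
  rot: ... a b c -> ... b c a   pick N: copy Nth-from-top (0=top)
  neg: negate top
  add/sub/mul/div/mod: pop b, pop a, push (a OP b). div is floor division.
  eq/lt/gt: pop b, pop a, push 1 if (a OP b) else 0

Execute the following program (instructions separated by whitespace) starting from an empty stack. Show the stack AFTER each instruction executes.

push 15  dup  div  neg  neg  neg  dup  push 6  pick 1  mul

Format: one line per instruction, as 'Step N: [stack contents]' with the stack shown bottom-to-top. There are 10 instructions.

Step 1: [15]
Step 2: [15, 15]
Step 3: [1]
Step 4: [-1]
Step 5: [1]
Step 6: [-1]
Step 7: [-1, -1]
Step 8: [-1, -1, 6]
Step 9: [-1, -1, 6, -1]
Step 10: [-1, -1, -6]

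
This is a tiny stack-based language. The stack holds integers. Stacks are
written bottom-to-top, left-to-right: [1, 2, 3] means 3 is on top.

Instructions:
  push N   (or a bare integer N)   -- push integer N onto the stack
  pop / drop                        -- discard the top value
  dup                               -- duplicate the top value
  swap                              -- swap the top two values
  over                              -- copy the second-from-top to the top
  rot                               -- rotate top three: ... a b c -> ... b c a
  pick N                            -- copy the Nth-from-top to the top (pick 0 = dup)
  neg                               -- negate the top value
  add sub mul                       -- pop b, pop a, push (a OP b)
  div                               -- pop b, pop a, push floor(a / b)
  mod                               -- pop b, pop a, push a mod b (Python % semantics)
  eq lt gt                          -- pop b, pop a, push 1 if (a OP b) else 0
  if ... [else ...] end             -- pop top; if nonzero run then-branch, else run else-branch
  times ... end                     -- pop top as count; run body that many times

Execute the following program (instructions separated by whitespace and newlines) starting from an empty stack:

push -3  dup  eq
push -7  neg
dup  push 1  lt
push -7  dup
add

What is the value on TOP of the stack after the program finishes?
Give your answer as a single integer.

Answer: -14

Derivation:
After 'push -3': [-3]
After 'dup': [-3, -3]
After 'eq': [1]
After 'push -7': [1, -7]
After 'neg': [1, 7]
After 'dup': [1, 7, 7]
After 'push 1': [1, 7, 7, 1]
After 'lt': [1, 7, 0]
After 'push -7': [1, 7, 0, -7]
After 'dup': [1, 7, 0, -7, -7]
After 'add': [1, 7, 0, -14]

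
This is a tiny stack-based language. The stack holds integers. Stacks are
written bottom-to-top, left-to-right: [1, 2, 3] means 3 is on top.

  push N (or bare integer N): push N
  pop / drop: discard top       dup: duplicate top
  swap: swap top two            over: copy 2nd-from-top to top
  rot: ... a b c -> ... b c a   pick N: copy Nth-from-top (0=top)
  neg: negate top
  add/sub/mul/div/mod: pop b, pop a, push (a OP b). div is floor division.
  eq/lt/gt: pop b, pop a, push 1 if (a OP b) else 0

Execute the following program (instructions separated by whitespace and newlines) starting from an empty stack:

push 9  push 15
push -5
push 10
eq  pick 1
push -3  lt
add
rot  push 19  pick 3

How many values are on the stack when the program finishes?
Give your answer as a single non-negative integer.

Answer: 5

Derivation:
After 'push 9': stack = [9] (depth 1)
After 'push 15': stack = [9, 15] (depth 2)
After 'push -5': stack = [9, 15, -5] (depth 3)
After 'push 10': stack = [9, 15, -5, 10] (depth 4)
After 'eq': stack = [9, 15, 0] (depth 3)
After 'pick 1': stack = [9, 15, 0, 15] (depth 4)
After 'push -3': stack = [9, 15, 0, 15, -3] (depth 5)
After 'lt': stack = [9, 15, 0, 0] (depth 4)
After 'add': stack = [9, 15, 0] (depth 3)
After 'rot': stack = [15, 0, 9] (depth 3)
After 'push 19': stack = [15, 0, 9, 19] (depth 4)
After 'pick 3': stack = [15, 0, 9, 19, 15] (depth 5)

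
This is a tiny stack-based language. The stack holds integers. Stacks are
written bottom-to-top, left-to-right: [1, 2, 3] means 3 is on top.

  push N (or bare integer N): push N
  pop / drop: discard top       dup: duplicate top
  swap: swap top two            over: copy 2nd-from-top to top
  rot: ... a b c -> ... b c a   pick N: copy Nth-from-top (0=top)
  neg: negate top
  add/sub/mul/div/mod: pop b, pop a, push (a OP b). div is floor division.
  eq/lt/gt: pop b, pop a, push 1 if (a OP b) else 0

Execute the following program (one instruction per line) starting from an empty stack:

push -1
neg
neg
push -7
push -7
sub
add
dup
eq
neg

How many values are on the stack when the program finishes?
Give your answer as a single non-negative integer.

After 'push -1': stack = [-1] (depth 1)
After 'neg': stack = [1] (depth 1)
After 'neg': stack = [-1] (depth 1)
After 'push -7': stack = [-1, -7] (depth 2)
After 'push -7': stack = [-1, -7, -7] (depth 3)
After 'sub': stack = [-1, 0] (depth 2)
After 'add': stack = [-1] (depth 1)
After 'dup': stack = [-1, -1] (depth 2)
After 'eq': stack = [1] (depth 1)
After 'neg': stack = [-1] (depth 1)

Answer: 1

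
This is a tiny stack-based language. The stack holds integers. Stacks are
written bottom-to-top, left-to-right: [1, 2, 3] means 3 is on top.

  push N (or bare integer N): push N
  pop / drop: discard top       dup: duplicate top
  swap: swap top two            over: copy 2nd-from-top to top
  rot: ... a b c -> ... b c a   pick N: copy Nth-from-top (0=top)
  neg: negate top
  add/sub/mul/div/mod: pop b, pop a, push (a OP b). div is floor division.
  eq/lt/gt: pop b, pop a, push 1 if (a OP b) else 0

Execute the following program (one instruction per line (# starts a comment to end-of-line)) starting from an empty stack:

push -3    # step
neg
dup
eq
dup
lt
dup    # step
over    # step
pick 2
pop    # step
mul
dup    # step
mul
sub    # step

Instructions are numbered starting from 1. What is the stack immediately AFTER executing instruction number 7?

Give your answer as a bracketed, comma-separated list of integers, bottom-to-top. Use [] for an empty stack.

Step 1 ('push -3'): [-3]
Step 2 ('neg'): [3]
Step 3 ('dup'): [3, 3]
Step 4 ('eq'): [1]
Step 5 ('dup'): [1, 1]
Step 6 ('lt'): [0]
Step 7 ('dup'): [0, 0]

Answer: [0, 0]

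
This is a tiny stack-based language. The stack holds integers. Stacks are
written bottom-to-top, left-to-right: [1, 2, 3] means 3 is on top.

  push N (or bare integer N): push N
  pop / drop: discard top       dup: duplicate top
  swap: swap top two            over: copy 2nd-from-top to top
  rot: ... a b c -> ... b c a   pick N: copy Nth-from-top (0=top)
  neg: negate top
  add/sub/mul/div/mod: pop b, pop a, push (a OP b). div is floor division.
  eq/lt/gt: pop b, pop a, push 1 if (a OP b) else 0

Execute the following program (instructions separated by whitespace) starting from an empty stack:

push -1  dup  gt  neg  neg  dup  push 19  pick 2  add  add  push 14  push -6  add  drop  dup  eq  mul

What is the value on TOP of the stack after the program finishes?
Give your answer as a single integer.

After 'push -1': [-1]
After 'dup': [-1, -1]
After 'gt': [0]
After 'neg': [0]
After 'neg': [0]
After 'dup': [0, 0]
After 'push 19': [0, 0, 19]
After 'pick 2': [0, 0, 19, 0]
After 'add': [0, 0, 19]
After 'add': [0, 19]
After 'push 14': [0, 19, 14]
After 'push -6': [0, 19, 14, -6]
After 'add': [0, 19, 8]
After 'drop': [0, 19]
After 'dup': [0, 19, 19]
After 'eq': [0, 1]
After 'mul': [0]

Answer: 0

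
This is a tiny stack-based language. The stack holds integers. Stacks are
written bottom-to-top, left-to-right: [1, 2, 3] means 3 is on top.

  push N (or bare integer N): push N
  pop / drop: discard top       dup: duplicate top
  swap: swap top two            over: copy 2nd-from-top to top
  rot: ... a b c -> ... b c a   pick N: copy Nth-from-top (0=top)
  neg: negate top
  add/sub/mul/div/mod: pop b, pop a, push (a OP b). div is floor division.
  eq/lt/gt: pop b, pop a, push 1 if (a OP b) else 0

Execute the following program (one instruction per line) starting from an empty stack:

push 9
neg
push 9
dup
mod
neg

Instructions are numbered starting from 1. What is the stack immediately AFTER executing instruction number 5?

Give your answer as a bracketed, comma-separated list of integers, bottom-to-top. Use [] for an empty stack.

Step 1 ('push 9'): [9]
Step 2 ('neg'): [-9]
Step 3 ('push 9'): [-9, 9]
Step 4 ('dup'): [-9, 9, 9]
Step 5 ('mod'): [-9, 0]

Answer: [-9, 0]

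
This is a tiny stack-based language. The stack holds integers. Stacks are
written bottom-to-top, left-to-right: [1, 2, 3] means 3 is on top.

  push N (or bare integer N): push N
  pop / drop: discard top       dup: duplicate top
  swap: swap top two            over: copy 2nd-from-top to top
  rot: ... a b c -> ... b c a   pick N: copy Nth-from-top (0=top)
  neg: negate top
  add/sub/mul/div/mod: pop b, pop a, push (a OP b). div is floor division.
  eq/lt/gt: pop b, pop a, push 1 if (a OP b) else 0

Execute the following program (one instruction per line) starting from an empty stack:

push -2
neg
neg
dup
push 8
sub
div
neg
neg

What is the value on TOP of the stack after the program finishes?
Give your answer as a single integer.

After 'push -2': [-2]
After 'neg': [2]
After 'neg': [-2]
After 'dup': [-2, -2]
After 'push 8': [-2, -2, 8]
After 'sub': [-2, -10]
After 'div': [0]
After 'neg': [0]
After 'neg': [0]

Answer: 0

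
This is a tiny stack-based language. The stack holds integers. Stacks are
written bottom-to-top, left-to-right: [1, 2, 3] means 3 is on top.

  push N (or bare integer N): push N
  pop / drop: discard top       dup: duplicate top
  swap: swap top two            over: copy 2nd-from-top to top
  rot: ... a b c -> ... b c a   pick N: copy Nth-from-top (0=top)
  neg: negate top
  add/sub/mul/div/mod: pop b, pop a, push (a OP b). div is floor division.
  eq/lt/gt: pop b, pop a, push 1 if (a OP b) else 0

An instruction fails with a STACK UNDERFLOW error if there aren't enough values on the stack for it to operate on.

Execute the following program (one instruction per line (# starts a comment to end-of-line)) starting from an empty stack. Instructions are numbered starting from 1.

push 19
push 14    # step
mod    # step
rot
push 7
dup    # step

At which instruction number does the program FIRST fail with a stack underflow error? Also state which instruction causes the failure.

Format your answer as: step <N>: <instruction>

Answer: step 4: rot

Derivation:
Step 1 ('push 19'): stack = [19], depth = 1
Step 2 ('push 14'): stack = [19, 14], depth = 2
Step 3 ('mod'): stack = [5], depth = 1
Step 4 ('rot'): needs 3 value(s) but depth is 1 — STACK UNDERFLOW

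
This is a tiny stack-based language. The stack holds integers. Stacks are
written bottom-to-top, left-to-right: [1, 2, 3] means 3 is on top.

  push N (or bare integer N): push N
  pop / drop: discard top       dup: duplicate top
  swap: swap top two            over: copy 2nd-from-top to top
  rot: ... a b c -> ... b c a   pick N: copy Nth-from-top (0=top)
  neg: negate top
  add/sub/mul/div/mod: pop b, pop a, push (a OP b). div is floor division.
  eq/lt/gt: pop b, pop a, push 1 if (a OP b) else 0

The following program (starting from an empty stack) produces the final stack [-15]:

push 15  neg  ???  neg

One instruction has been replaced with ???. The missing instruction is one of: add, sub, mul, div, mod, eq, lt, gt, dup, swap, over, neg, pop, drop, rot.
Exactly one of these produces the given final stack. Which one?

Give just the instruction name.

Answer: neg

Derivation:
Stack before ???: [-15]
Stack after ???:  [15]
The instruction that transforms [-15] -> [15] is: neg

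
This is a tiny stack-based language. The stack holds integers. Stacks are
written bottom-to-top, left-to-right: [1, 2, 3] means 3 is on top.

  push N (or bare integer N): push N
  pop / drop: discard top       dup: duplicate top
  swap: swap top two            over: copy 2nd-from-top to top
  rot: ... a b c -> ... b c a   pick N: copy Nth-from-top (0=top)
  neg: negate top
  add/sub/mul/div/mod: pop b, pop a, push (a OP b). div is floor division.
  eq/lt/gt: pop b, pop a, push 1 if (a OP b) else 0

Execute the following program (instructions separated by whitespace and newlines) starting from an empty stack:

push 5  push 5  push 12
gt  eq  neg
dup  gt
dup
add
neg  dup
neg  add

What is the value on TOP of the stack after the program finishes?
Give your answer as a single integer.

Answer: 0

Derivation:
After 'push 5': [5]
After 'push 5': [5, 5]
After 'push 12': [5, 5, 12]
After 'gt': [5, 0]
After 'eq': [0]
After 'neg': [0]
After 'dup': [0, 0]
After 'gt': [0]
After 'dup': [0, 0]
After 'add': [0]
After 'neg': [0]
After 'dup': [0, 0]
After 'neg': [0, 0]
After 'add': [0]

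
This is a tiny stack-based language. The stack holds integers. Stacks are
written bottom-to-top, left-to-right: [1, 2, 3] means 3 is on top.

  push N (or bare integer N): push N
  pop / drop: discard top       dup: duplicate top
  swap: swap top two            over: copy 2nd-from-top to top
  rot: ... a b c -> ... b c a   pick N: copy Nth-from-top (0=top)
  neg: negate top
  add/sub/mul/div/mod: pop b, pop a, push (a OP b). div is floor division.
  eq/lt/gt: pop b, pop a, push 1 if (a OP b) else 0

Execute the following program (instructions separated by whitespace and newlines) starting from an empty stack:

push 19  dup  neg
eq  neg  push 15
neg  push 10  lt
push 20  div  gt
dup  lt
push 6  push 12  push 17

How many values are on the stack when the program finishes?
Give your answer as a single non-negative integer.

After 'push 19': stack = [19] (depth 1)
After 'dup': stack = [19, 19] (depth 2)
After 'neg': stack = [19, -19] (depth 2)
After 'eq': stack = [0] (depth 1)
After 'neg': stack = [0] (depth 1)
After 'push 15': stack = [0, 15] (depth 2)
After 'neg': stack = [0, -15] (depth 2)
After 'push 10': stack = [0, -15, 10] (depth 3)
After 'lt': stack = [0, 1] (depth 2)
After 'push 20': stack = [0, 1, 20] (depth 3)
After 'div': stack = [0, 0] (depth 2)
After 'gt': stack = [0] (depth 1)
After 'dup': stack = [0, 0] (depth 2)
After 'lt': stack = [0] (depth 1)
After 'push 6': stack = [0, 6] (depth 2)
After 'push 12': stack = [0, 6, 12] (depth 3)
After 'push 17': stack = [0, 6, 12, 17] (depth 4)

Answer: 4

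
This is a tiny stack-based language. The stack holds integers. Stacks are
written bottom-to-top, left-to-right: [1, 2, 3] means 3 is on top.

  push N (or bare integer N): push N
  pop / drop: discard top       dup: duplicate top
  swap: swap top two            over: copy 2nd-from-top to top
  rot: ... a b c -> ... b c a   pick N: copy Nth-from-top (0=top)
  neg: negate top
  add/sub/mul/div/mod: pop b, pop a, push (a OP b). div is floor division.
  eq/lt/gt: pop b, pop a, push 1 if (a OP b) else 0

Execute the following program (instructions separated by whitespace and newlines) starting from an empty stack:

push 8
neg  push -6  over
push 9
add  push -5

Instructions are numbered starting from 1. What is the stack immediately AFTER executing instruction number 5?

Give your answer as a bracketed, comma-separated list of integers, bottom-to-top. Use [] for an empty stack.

Answer: [-8, -6, -8, 9]

Derivation:
Step 1 ('push 8'): [8]
Step 2 ('neg'): [-8]
Step 3 ('push -6'): [-8, -6]
Step 4 ('over'): [-8, -6, -8]
Step 5 ('push 9'): [-8, -6, -8, 9]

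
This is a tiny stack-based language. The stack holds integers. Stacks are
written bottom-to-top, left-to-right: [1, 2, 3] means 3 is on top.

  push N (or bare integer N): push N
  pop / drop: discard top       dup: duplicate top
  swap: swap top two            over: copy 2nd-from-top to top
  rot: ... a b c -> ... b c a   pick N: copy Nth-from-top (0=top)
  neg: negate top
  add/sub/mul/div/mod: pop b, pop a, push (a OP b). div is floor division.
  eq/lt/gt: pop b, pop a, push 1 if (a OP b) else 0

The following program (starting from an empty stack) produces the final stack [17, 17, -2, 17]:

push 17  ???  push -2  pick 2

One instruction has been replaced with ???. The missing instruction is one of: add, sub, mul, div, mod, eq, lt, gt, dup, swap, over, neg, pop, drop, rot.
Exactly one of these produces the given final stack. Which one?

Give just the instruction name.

Answer: dup

Derivation:
Stack before ???: [17]
Stack after ???:  [17, 17]
The instruction that transforms [17] -> [17, 17] is: dup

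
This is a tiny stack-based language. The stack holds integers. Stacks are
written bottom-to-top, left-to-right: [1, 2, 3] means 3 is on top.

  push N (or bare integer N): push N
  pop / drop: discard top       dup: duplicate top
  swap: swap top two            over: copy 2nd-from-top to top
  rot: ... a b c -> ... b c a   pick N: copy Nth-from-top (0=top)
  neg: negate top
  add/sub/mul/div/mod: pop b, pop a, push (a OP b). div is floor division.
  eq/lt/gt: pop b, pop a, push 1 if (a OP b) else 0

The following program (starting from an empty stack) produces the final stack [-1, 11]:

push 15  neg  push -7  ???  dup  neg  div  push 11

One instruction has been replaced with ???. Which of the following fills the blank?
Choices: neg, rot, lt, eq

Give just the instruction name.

Answer: lt

Derivation:
Stack before ???: [-15, -7]
Stack after ???:  [1]
Checking each choice:
  neg: produces [-15, -1, 11]
  rot: stack underflow (need 3, have 2)
  lt: MATCH
  eq: division by zero


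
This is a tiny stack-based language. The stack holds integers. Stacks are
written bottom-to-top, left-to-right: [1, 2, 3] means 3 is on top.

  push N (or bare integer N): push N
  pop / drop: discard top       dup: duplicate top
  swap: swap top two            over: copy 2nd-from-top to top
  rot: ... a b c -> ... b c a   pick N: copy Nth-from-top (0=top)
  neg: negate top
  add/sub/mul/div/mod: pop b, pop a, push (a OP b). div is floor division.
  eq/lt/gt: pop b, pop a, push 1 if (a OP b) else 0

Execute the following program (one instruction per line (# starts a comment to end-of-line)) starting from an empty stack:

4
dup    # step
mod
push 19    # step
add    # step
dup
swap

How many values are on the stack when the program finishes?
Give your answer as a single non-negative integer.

Answer: 2

Derivation:
After 'push 4': stack = [4] (depth 1)
After 'dup': stack = [4, 4] (depth 2)
After 'mod': stack = [0] (depth 1)
After 'push 19': stack = [0, 19] (depth 2)
After 'add': stack = [19] (depth 1)
After 'dup': stack = [19, 19] (depth 2)
After 'swap': stack = [19, 19] (depth 2)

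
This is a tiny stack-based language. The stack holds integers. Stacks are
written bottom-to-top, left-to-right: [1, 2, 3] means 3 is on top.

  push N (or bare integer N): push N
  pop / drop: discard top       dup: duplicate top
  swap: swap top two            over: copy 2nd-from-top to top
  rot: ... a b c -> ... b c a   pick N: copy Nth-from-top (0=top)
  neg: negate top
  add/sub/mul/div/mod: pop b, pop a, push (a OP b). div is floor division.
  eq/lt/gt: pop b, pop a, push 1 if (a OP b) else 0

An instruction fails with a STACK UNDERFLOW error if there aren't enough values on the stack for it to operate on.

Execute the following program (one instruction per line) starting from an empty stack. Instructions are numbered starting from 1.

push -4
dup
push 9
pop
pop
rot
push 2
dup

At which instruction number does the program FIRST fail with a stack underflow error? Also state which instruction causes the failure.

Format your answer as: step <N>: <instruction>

Answer: step 6: rot

Derivation:
Step 1 ('push -4'): stack = [-4], depth = 1
Step 2 ('dup'): stack = [-4, -4], depth = 2
Step 3 ('push 9'): stack = [-4, -4, 9], depth = 3
Step 4 ('pop'): stack = [-4, -4], depth = 2
Step 5 ('pop'): stack = [-4], depth = 1
Step 6 ('rot'): needs 3 value(s) but depth is 1 — STACK UNDERFLOW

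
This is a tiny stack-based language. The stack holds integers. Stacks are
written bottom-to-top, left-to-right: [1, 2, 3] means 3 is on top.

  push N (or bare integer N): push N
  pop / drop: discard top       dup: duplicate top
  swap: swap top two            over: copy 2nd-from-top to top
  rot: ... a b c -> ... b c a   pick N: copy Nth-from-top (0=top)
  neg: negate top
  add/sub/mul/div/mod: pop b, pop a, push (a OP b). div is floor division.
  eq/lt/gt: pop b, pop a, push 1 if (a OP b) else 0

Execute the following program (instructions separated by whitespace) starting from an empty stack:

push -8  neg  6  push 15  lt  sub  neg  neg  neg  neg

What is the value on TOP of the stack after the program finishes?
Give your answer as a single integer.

Answer: 7

Derivation:
After 'push -8': [-8]
After 'neg': [8]
After 'push 6': [8, 6]
After 'push 15': [8, 6, 15]
After 'lt': [8, 1]
After 'sub': [7]
After 'neg': [-7]
After 'neg': [7]
After 'neg': [-7]
After 'neg': [7]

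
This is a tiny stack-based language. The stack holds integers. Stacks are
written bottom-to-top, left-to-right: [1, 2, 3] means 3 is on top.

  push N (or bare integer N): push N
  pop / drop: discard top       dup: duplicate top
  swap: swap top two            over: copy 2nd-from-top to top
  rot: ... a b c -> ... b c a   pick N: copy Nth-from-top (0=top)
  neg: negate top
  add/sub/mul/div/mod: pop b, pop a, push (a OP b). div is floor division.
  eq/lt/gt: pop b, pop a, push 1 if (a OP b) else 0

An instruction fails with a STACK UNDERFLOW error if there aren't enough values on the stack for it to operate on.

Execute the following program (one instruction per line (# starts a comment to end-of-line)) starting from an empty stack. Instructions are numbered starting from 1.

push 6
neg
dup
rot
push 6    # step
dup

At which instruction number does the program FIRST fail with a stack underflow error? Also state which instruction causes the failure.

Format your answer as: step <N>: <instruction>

Answer: step 4: rot

Derivation:
Step 1 ('push 6'): stack = [6], depth = 1
Step 2 ('neg'): stack = [-6], depth = 1
Step 3 ('dup'): stack = [-6, -6], depth = 2
Step 4 ('rot'): needs 3 value(s) but depth is 2 — STACK UNDERFLOW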